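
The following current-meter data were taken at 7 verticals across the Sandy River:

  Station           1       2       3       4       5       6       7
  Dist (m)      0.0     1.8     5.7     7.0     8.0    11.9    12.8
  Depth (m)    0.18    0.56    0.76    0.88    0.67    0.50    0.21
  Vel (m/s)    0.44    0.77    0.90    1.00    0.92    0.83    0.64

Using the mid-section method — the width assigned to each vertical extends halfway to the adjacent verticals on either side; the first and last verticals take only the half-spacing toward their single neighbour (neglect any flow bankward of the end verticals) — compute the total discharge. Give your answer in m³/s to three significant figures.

w_1 = (1.8 − 0.0)/2 = 0.9 m; q_1 = 0.44 × 0.18 × 0.9 = 0.07128 m³/s
w_2 = (5.7 − 0.0)/2 = 2.85 m; q_2 = 0.77 × 0.56 × 2.85 = 1.229 m³/s
w_3 = (7.0 − 1.8)/2 = 2.6 m; q_3 = 0.90 × 0.76 × 2.6 = 1.778 m³/s
w_4 = (8.0 − 5.7)/2 = 1.15 m; q_4 = 1.00 × 0.88 × 1.15 = 1.012 m³/s
w_5 = (11.9 − 7.0)/2 = 2.45 m; q_5 = 0.92 × 0.67 × 2.45 = 1.510 m³/s
w_6 = (12.8 − 8.0)/2 = 2.4 m; q_6 = 0.83 × 0.50 × 2.4 = 0.9960 m³/s
w_7 = (12.8 − 11.9)/2 = 0.45 m; q_7 = 0.64 × 0.21 × 0.45 = 0.06048 m³/s
Q = Σ qᵢ = 6.657 m³/s

6.66 m³/s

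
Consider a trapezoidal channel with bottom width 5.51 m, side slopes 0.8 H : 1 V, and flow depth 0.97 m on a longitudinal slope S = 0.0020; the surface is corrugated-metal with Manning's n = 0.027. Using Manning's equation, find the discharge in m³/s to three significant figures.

A = (b + z·y)·y = (5.51 + 0.8×0.97)×0.97 = 6.097 m²
P = b + 2y√(1+z²) = 5.51 + 2×0.97×√(1+0.8²) = 7.994 m
R = A/P = 6.097/7.994 = 0.7627 m
Q = (1/n)·A·R^(2/3)·S^(1/2) = (1/0.027) × 6.097 × 0.7627^(2/3) × 0.0020^(1/2) = 8.431 m³/s

8.43 m³/s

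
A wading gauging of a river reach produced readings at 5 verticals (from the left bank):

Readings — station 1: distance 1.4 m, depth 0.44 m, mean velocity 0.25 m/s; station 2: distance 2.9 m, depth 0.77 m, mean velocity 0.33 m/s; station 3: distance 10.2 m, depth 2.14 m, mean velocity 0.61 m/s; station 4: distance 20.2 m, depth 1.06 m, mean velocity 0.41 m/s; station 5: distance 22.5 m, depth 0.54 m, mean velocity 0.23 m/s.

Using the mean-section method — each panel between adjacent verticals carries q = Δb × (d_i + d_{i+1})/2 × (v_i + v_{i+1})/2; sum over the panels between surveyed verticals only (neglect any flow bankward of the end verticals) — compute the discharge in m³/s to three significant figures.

14.0 m³/s

Panel 1-2: Δb = 1.5 m, d̄ = (0.44+0.77)/2 = 0.605, v̄ = (0.25+0.33)/2 = 0.29 → q = 1.5×0.605×0.29 = 0.2632 m³/s
Panel 2-3: Δb = 7.3 m, d̄ = (0.77+2.14)/2 = 1.455, v̄ = (0.33+0.61)/2 = 0.47 → q = 7.3×1.455×0.47 = 4.992 m³/s
Panel 3-4: Δb = 10 m, d̄ = (2.14+1.06)/2 = 1.6, v̄ = (0.61+0.41)/2 = 0.51 → q = 10×1.6×0.51 = 8.160 m³/s
Panel 4-5: Δb = 2.3 m, d̄ = (1.06+0.54)/2 = 0.8, v̄ = (0.41+0.23)/2 = 0.32 → q = 2.3×0.8×0.32 = 0.5888 m³/s
Q = Σ q = 14.00 m³/s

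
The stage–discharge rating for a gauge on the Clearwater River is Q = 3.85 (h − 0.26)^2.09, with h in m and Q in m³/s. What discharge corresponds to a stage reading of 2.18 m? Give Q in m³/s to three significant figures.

Q = 3.85 × (2.18 − 0.26)^2.09 = 3.85 × 1.92^2.09 = 15.05 m³/s

15.1 m³/s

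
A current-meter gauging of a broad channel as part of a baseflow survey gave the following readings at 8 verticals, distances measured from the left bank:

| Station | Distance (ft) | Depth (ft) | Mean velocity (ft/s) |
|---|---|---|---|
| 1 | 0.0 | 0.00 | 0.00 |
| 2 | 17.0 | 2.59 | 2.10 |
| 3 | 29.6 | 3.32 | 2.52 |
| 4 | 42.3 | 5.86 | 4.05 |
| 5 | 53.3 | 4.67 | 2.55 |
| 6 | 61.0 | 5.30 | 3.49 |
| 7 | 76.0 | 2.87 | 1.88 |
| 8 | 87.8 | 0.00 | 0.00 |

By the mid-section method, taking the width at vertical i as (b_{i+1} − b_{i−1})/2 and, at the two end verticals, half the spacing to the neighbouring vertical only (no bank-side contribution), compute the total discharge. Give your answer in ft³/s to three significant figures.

w_2 = (29.6 − 0.0)/2 = 14.8 ft; q_2 = 2.10 × 2.59 × 14.8 = 80.50 ft³/s
w_3 = (42.3 − 17.0)/2 = 12.65 ft; q_3 = 2.52 × 3.32 × 12.65 = 105.8 ft³/s
w_4 = (53.3 − 29.6)/2 = 11.85 ft; q_4 = 4.05 × 5.86 × 11.85 = 281.2 ft³/s
w_5 = (61.0 − 42.3)/2 = 9.35 ft; q_5 = 2.55 × 4.67 × 9.35 = 111.3 ft³/s
w_6 = (76.0 − 53.3)/2 = 11.35 ft; q_6 = 3.49 × 5.30 × 11.35 = 209.9 ft³/s
w_7 = (87.8 − 61.0)/2 = 13.4 ft; q_7 = 1.88 × 2.87 × 13.4 = 72.30 ft³/s
Stations 1, 8 contribute zero (depth or velocity is 0).
Q = Σ qᵢ = 861.2 ft³/s

861 ft³/s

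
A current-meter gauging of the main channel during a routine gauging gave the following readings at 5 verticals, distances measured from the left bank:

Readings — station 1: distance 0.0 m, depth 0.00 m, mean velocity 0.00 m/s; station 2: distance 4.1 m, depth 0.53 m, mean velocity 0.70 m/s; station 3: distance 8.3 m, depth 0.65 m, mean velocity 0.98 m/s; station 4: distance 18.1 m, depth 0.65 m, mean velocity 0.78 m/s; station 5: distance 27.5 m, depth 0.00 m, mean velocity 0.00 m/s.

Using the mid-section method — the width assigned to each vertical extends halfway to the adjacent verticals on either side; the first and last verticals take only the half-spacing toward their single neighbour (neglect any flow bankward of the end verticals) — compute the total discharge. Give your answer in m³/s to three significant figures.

10.9 m³/s

w_2 = (8.3 − 0.0)/2 = 4.15 m; q_2 = 0.70 × 0.53 × 4.15 = 1.540 m³/s
w_3 = (18.1 − 4.1)/2 = 7 m; q_3 = 0.98 × 0.65 × 7 = 4.459 m³/s
w_4 = (27.5 − 8.3)/2 = 9.6 m; q_4 = 0.78 × 0.65 × 9.6 = 4.867 m³/s
Stations 1, 5 contribute zero (depth or velocity is 0).
Q = Σ qᵢ = 10.87 m³/s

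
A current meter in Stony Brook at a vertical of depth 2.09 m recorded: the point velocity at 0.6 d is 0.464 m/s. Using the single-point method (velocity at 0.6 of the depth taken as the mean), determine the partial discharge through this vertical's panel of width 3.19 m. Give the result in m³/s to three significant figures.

v̄ = v₀.₆ = 0.464 m/s
q = v̄ × d × w = 0.4640 × 2.09 × 3.19 = 3.094 m³/s

3.09 m³/s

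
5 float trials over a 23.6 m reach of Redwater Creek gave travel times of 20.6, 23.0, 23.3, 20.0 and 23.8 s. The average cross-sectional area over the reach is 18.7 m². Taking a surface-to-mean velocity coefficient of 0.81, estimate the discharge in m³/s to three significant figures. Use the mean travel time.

16.1 m³/s

t̄ = (20.6 + 23.0 + 23.3 + 20.0 + 23.8) / 5 = 22.14 s
v_surface = L / t̄ = 23.6 / 22.14 = 1.066 m/s
v_mean = 0.81 × 1.066 = 0.8634 m/s
Q = A × v_mean = 18.7 × 0.8634 = 16.15 m³/s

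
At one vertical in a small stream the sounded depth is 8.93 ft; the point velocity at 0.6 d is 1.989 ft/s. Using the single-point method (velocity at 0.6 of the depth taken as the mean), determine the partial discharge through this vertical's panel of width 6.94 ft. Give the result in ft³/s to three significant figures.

123 ft³/s

v̄ = v₀.₆ = 1.989 ft/s
q = v̄ × d × w = 1.989 × 8.93 × 6.94 = 123.3 ft³/s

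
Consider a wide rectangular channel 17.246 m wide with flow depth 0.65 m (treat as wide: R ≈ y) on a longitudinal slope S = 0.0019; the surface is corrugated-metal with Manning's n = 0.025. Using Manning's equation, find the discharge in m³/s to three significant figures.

14.7 m³/s

A = b·y = 17.246 × 0.65 = 11.21 m²
Wide channel: R ≈ y = 0.65 m
Q = (1/n)·A·R^(2/3)·S^(1/2) = (1/0.025) × 11.21 × 0.6500^(2/3) × 0.0019^(1/2) = 14.67 m³/s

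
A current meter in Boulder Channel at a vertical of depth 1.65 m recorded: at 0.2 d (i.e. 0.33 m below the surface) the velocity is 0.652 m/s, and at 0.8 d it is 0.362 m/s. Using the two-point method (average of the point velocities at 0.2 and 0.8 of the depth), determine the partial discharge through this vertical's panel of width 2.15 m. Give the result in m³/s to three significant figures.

1.80 m³/s

v̄ = (0.652 + 0.362) / 2 = 0.5070 m/s
q = v̄ × d × w = 0.5070 × 1.65 × 2.15 = 1.799 m³/s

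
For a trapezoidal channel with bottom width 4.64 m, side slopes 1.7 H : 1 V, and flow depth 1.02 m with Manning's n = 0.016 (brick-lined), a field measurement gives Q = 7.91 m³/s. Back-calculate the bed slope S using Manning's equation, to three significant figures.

0.000556

A = (b + z·y)·y = (4.64 + 1.7×1.02)×1.02 = 6.501 m²
P = b + 2y√(1+z²) = 4.64 + 2×1.02×√(1+1.7²) = 8.664 m
R = A/P = 6.501/8.664 = 0.7504 m
S = (Q·n / (1·A·R^(2/3)))² = (7.91×0.016 / (1×6.501×0.8258))² = 0.0005557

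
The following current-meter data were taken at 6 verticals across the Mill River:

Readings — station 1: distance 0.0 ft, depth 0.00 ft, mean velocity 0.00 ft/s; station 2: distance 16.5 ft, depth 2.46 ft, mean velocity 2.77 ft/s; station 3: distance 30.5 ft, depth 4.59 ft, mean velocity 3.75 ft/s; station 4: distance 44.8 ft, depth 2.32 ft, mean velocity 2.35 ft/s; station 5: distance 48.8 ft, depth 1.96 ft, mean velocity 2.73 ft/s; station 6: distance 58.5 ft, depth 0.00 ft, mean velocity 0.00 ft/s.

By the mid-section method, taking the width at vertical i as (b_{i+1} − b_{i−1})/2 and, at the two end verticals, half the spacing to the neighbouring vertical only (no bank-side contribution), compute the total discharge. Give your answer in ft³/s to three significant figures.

434 ft³/s

w_2 = (30.5 − 0.0)/2 = 15.25 ft; q_2 = 2.77 × 2.46 × 15.25 = 103.9 ft³/s
w_3 = (44.8 − 16.5)/2 = 14.15 ft; q_3 = 3.75 × 4.59 × 14.15 = 243.6 ft³/s
w_4 = (48.8 − 30.5)/2 = 9.15 ft; q_4 = 2.35 × 2.32 × 9.15 = 49.89 ft³/s
w_5 = (58.5 − 44.8)/2 = 6.85 ft; q_5 = 2.73 × 1.96 × 6.85 = 36.65 ft³/s
Stations 1, 6 contribute zero (depth or velocity is 0).
Q = Σ qᵢ = 434.0 ft³/s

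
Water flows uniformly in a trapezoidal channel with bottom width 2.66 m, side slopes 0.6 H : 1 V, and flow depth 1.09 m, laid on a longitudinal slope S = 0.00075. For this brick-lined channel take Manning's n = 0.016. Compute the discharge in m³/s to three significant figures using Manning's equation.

4.85 m³/s

A = (b + z·y)·y = (2.66 + 0.6×1.09)×1.09 = 3.612 m²
P = b + 2y√(1+z²) = 2.66 + 2×1.09×√(1+0.6²) = 5.202 m
R = A/P = 3.612/5.202 = 0.6944 m
Q = (1/n)·A·R^(2/3)·S^(1/2) = (1/0.016) × 3.612 × 0.6944^(2/3) × 0.00075^(1/2) = 4.848 m³/s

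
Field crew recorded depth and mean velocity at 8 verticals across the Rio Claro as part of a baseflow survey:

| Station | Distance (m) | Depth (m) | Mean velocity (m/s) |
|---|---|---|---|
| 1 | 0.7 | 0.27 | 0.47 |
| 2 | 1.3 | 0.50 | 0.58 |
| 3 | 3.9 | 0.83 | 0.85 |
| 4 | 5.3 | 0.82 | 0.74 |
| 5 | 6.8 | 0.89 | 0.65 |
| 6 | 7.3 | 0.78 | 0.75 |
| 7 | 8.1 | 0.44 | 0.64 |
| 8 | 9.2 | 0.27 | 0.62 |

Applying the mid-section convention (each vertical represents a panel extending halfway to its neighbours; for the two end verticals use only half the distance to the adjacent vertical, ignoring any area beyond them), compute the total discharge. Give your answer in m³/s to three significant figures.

4.11 m³/s

w_1 = (1.3 − 0.7)/2 = 0.3 m; q_1 = 0.47 × 0.27 × 0.3 = 0.03807 m³/s
w_2 = (3.9 − 0.7)/2 = 1.6 m; q_2 = 0.58 × 0.50 × 1.6 = 0.4640 m³/s
w_3 = (5.3 − 1.3)/2 = 2 m; q_3 = 0.85 × 0.83 × 2 = 1.411 m³/s
w_4 = (6.8 − 3.9)/2 = 1.45 m; q_4 = 0.74 × 0.82 × 1.45 = 0.8799 m³/s
w_5 = (7.3 − 5.3)/2 = 1 m; q_5 = 0.65 × 0.89 × 1 = 0.5785 m³/s
w_6 = (8.1 − 6.8)/2 = 0.65 m; q_6 = 0.75 × 0.78 × 0.65 = 0.3803 m³/s
w_7 = (9.2 − 7.3)/2 = 0.95 m; q_7 = 0.64 × 0.44 × 0.95 = 0.2675 m³/s
w_8 = (9.2 − 8.1)/2 = 0.55 m; q_8 = 0.62 × 0.27 × 0.55 = 0.09207 m³/s
Q = Σ qᵢ = 4.111 m³/s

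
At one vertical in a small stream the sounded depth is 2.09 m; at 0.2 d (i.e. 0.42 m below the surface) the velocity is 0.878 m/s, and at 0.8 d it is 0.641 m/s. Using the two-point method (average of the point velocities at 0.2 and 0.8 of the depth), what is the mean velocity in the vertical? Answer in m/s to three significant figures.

0.760 m/s

v̄ = (0.878 + 0.641) / 2 = 0.7595 m/s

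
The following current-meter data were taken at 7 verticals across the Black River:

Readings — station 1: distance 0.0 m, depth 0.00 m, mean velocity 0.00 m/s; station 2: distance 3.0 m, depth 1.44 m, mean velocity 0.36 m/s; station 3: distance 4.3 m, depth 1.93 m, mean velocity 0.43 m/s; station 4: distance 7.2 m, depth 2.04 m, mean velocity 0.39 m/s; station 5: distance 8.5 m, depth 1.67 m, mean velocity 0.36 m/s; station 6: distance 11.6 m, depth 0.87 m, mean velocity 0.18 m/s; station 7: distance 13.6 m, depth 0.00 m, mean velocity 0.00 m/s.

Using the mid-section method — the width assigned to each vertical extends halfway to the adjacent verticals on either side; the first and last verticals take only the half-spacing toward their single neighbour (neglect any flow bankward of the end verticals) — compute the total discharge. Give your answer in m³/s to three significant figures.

w_2 = (4.3 − 0.0)/2 = 2.15 m; q_2 = 0.36 × 1.44 × 2.15 = 1.115 m³/s
w_3 = (7.2 − 3.0)/2 = 2.1 m; q_3 = 0.43 × 1.93 × 2.1 = 1.743 m³/s
w_4 = (8.5 − 4.3)/2 = 2.1 m; q_4 = 0.39 × 2.04 × 2.1 = 1.671 m³/s
w_5 = (11.6 − 7.2)/2 = 2.2 m; q_5 = 0.36 × 1.67 × 2.2 = 1.323 m³/s
w_6 = (13.6 − 8.5)/2 = 2.55 m; q_6 = 0.18 × 0.87 × 2.55 = 0.3993 m³/s
Stations 1, 7 contribute zero (depth or velocity is 0).
Q = Σ qᵢ = 6.250 m³/s

6.25 m³/s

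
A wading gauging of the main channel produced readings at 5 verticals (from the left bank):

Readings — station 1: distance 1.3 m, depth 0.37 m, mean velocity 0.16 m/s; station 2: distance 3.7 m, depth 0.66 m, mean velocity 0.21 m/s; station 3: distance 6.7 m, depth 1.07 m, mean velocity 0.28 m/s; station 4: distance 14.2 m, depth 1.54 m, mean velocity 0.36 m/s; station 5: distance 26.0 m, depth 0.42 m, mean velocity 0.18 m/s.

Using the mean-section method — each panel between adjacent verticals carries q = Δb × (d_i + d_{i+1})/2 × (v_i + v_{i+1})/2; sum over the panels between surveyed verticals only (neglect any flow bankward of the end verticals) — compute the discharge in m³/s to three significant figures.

Panel 1-2: Δb = 2.4 m, d̄ = (0.37+0.66)/2 = 0.515, v̄ = (0.16+0.21)/2 = 0.185 → q = 2.4×0.515×0.185 = 0.2287 m³/s
Panel 2-3: Δb = 3 m, d̄ = (0.66+1.07)/2 = 0.865, v̄ = (0.21+0.28)/2 = 0.245 → q = 3×0.865×0.245 = 0.6358 m³/s
Panel 3-4: Δb = 7.5 m, d̄ = (1.07+1.54)/2 = 1.305, v̄ = (0.28+0.36)/2 = 0.32 → q = 7.5×1.305×0.32 = 3.132 m³/s
Panel 4-5: Δb = 11.8 m, d̄ = (1.54+0.42)/2 = 0.98, v̄ = (0.36+0.18)/2 = 0.27 → q = 11.8×0.98×0.27 = 3.122 m³/s
Q = Σ q = 7.119 m³/s

7.12 m³/s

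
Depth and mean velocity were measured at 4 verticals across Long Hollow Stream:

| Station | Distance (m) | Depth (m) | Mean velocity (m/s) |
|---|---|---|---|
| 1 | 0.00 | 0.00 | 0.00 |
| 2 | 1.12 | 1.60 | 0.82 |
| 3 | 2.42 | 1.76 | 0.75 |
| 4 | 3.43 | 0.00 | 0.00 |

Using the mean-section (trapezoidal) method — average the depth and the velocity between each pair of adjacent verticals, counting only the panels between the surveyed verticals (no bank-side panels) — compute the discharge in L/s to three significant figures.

Panel 1-2: Δb = 1.12 m, d̄ = (0.00+1.60)/2 = 0.8, v̄ = (0.00+0.82)/2 = 0.41 → q = 1.12×0.8×0.41 = 0.3674 m³/s
Panel 2-3: Δb = 1.3 m, d̄ = (1.60+1.76)/2 = 1.68, v̄ = (0.82+0.75)/2 = 0.785 → q = 1.3×1.68×0.785 = 1.714 m³/s
Panel 3-4: Δb = 1.01 m, d̄ = (1.76+0.00)/2 = 0.88, v̄ = (0.75+0.00)/2 = 0.375 → q = 1.01×0.88×0.375 = 0.3333 m³/s
Q = Σ q = 2.415 m³/s
= 2.415 × 1000 = 2415 L/s

2420 L/s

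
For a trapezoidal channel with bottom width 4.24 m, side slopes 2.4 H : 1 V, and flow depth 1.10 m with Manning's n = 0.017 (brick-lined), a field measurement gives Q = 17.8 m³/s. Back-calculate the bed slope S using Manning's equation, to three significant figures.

A = (b + z·y)·y = (4.24 + 2.4×1.10)×1.10 = 7.568 m²
P = b + 2y√(1+z²) = 4.24 + 2×1.10×√(1+2.4²) = 9.960 m
R = A/P = 7.568/9.960 = 0.7598 m
S = (Q·n / (1·A·R^(2/3)))² = (17.8×0.017 / (1×7.568×0.8327))² = 0.002306

0.00231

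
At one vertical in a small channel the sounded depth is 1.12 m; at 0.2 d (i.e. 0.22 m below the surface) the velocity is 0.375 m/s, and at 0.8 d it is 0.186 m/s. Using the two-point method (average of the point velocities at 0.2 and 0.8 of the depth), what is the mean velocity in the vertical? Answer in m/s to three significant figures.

v̄ = (0.375 + 0.186) / 2 = 0.2805 m/s

0.281 m/s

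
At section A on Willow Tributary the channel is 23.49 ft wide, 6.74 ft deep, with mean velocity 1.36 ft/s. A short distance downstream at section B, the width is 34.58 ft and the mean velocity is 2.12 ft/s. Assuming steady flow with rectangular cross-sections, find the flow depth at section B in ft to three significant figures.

2.94 ft

Q = A₁V₁ = (23.49×6.74) × 1.36 = 215.3 ft³/s
d₂ = Q/(b₂ V₂) = 215.3/(34.58×2.12) = 2.937 ft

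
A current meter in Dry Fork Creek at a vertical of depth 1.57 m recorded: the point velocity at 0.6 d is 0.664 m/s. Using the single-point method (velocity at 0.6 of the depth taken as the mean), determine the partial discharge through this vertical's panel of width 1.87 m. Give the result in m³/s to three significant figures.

1.95 m³/s

v̄ = v₀.₆ = 0.664 m/s
q = v̄ × d × w = 0.6640 × 1.57 × 1.87 = 1.949 m³/s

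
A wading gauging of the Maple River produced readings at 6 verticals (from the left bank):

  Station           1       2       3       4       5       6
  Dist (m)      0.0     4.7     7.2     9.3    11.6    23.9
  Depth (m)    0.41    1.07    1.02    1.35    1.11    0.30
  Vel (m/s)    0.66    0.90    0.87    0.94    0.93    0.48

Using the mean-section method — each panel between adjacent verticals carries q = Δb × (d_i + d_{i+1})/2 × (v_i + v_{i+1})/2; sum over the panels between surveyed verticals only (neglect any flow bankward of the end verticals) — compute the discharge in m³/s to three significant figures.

Panel 1-2: Δb = 4.7 m, d̄ = (0.41+1.07)/2 = 0.74, v̄ = (0.66+0.90)/2 = 0.78 → q = 4.7×0.74×0.78 = 2.713 m³/s
Panel 2-3: Δb = 2.5 m, d̄ = (1.07+1.02)/2 = 1.045, v̄ = (0.90+0.87)/2 = 0.885 → q = 2.5×1.045×0.885 = 2.312 m³/s
Panel 3-4: Δb = 2.1 m, d̄ = (1.02+1.35)/2 = 1.185, v̄ = (0.87+0.94)/2 = 0.905 → q = 2.1×1.185×0.905 = 2.252 m³/s
Panel 4-5: Δb = 2.3 m, d̄ = (1.35+1.11)/2 = 1.23, v̄ = (0.94+0.93)/2 = 0.935 → q = 2.3×1.23×0.935 = 2.645 m³/s
Panel 5-6: Δb = 12.3 m, d̄ = (1.11+0.30)/2 = 0.705, v̄ = (0.93+0.48)/2 = 0.705 → q = 12.3×0.705×0.705 = 6.113 m³/s
Q = Σ q = 16.04 m³/s

16.0 m³/s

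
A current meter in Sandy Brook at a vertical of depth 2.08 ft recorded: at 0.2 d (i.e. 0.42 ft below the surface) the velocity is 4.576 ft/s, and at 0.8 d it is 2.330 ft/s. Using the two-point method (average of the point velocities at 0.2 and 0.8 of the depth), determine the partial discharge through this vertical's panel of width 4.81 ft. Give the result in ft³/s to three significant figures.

v̄ = (4.576 + 2.330) / 2 = 3.453 ft/s
q = v̄ × d × w = 3.453 × 2.08 × 4.81 = 34.55 ft³/s

34.5 ft³/s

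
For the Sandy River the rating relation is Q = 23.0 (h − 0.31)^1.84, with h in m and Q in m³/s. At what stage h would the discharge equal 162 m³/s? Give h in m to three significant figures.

3.20 m

h − h₀ = (Q/C)^(1/b) = (162/23.0)^(1/1.84) = 2.889 m
h = 0.31 + 2.889 = 3.199 m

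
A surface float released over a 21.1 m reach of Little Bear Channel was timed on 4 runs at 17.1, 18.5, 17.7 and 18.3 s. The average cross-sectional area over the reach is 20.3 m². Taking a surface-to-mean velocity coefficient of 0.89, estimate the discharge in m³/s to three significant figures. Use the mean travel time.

21.3 m³/s

t̄ = (17.1 + 18.5 + 17.7 + 18.3) / 4 = 17.9 s
v_surface = L / t̄ = 21.1 / 17.9 = 1.179 m/s
v_mean = 0.89 × 1.179 = 1.049 m/s
Q = A × v_mean = 20.3 × 1.049 = 21.30 m³/s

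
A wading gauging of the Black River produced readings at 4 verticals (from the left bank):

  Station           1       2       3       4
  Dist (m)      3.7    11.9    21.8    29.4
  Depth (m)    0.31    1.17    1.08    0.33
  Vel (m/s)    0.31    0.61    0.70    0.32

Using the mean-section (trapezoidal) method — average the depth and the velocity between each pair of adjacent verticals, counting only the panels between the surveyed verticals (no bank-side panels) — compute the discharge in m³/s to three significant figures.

12.8 m³/s

Panel 1-2: Δb = 8.2 m, d̄ = (0.31+1.17)/2 = 0.74, v̄ = (0.31+0.61)/2 = 0.46 → q = 8.2×0.74×0.46 = 2.791 m³/s
Panel 2-3: Δb = 9.9 m, d̄ = (1.17+1.08)/2 = 1.125, v̄ = (0.61+0.70)/2 = 0.655 → q = 9.9×1.125×0.655 = 7.295 m³/s
Panel 3-4: Δb = 7.6 m, d̄ = (1.08+0.33)/2 = 0.705, v̄ = (0.70+0.32)/2 = 0.51 → q = 7.6×0.705×0.51 = 2.733 m³/s
Q = Σ q = 12.82 m³/s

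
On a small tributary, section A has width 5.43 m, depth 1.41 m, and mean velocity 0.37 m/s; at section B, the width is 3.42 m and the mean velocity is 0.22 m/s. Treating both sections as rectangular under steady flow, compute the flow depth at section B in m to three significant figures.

Q = A₁V₁ = (5.43×1.41) × 0.37 = 2.833 m³/s
d₂ = Q/(b₂ V₂) = 2.833/(3.42×0.22) = 3.765 m

3.77 m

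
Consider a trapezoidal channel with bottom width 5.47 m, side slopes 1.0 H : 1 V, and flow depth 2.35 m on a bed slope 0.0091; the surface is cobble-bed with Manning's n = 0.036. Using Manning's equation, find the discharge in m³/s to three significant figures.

A = (b + z·y)·y = (5.47 + 1.0×2.35)×2.35 = 18.38 m²
P = b + 2y√(1+z²) = 5.47 + 2×2.35×√(1+1.0²) = 12.12 m
R = A/P = 18.38/12.12 = 1.517 m
Q = (1/n)·A·R^(2/3)·S^(1/2) = (1/0.036) × 18.38 × 1.517^(2/3) × 0.0091^(1/2) = 64.28 m³/s

64.3 m³/s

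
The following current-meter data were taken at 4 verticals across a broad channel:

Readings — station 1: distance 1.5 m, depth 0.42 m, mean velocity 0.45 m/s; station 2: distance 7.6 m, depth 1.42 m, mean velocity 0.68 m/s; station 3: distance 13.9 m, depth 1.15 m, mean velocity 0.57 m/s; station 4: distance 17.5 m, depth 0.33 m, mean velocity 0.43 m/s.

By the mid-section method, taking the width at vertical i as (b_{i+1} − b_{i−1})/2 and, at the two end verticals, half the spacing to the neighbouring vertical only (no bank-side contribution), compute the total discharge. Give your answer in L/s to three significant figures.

w_1 = (7.6 − 1.5)/2 = 3.05 m; q_1 = 0.45 × 0.42 × 3.05 = 0.5765 m³/s
w_2 = (13.9 − 1.5)/2 = 6.2 m; q_2 = 0.68 × 1.42 × 6.2 = 5.987 m³/s
w_3 = (17.5 − 7.6)/2 = 4.95 m; q_3 = 0.57 × 1.15 × 4.95 = 3.245 m³/s
w_4 = (17.5 − 13.9)/2 = 1.8 m; q_4 = 0.43 × 0.33 × 1.8 = 0.2554 m³/s
Q = Σ qᵢ = 10.06 m³/s
= 10.06 × 1000 = 10060 L/s

10100 L/s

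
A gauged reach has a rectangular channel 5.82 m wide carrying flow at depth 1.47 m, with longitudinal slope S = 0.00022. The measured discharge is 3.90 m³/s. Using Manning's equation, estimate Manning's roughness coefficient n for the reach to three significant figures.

0.0320

A = b·y = 5.82 × 1.47 = 8.555 m²
P = b + 2y = 5.82 + 2×1.47 = 8.760 m
R = A/P = 8.555/8.760 = 0.9766 m
n = (1/Q)·A·R^(2/3)·S^(1/2) = (1/3.90) × 8.555 × 0.9844 × 0.01483 = 0.03203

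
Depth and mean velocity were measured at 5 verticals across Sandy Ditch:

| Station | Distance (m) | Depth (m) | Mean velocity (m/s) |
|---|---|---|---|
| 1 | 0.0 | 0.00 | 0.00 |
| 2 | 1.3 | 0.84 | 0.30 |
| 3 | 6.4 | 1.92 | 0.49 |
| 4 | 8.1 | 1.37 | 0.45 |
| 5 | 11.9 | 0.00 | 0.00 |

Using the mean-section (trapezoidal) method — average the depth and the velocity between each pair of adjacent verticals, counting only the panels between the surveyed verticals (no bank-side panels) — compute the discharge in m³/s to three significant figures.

4.76 m³/s

Panel 1-2: Δb = 1.3 m, d̄ = (0.00+0.84)/2 = 0.42, v̄ = (0.00+0.30)/2 = 0.15 → q = 1.3×0.42×0.15 = 0.08190 m³/s
Panel 2-3: Δb = 5.1 m, d̄ = (0.84+1.92)/2 = 1.38, v̄ = (0.30+0.49)/2 = 0.395 → q = 5.1×1.38×0.395 = 2.780 m³/s
Panel 3-4: Δb = 1.7 m, d̄ = (1.92+1.37)/2 = 1.645, v̄ = (0.49+0.45)/2 = 0.47 → q = 1.7×1.645×0.47 = 1.314 m³/s
Panel 4-5: Δb = 3.8 m, d̄ = (1.37+0.00)/2 = 0.685, v̄ = (0.45+0.00)/2 = 0.225 → q = 3.8×0.685×0.225 = 0.5857 m³/s
Q = Σ q = 4.762 m³/s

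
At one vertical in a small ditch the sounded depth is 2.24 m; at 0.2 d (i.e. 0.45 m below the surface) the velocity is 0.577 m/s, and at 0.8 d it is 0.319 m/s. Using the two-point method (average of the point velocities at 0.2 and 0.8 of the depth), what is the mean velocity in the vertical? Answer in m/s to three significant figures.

v̄ = (0.577 + 0.319) / 2 = 0.4480 m/s

0.448 m/s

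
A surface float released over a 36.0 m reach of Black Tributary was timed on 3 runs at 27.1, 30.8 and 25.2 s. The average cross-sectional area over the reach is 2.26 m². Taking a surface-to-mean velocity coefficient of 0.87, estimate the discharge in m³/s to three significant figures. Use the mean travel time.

t̄ = (27.1 + 30.8 + 25.2) / 3 = 27.7 s
v_surface = L / t̄ = 36.0 / 27.7 = 1.300 m/s
v_mean = 0.87 × 1.300 = 1.131 m/s
Q = A × v_mean = 2.26 × 1.131 = 2.555 m³/s

2.56 m³/s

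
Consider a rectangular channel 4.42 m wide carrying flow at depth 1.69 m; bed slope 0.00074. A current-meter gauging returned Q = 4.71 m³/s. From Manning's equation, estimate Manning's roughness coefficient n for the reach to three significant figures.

0.0419

A = b·y = 4.42 × 1.69 = 7.470 m²
P = b + 2y = 4.42 + 2×1.69 = 7.800 m
R = A/P = 7.470/7.800 = 0.9577 m
n = (1/Q)·A·R^(2/3)·S^(1/2) = (1/4.71) × 7.470 × 0.9716 × 0.02720 = 0.04192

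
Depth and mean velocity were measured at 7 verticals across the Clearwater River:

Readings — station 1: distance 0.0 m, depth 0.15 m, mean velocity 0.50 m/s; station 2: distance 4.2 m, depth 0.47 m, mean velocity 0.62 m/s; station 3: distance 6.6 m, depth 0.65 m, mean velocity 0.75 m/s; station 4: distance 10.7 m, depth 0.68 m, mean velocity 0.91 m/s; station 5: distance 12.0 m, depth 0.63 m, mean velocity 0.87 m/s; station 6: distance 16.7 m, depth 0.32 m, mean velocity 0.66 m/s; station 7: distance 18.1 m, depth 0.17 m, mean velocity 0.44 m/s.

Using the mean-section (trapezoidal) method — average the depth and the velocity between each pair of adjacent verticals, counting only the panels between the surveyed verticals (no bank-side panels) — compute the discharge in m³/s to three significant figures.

Panel 1-2: Δb = 4.2 m, d̄ = (0.15+0.47)/2 = 0.31, v̄ = (0.50+0.62)/2 = 0.56 → q = 4.2×0.31×0.56 = 0.7291 m³/s
Panel 2-3: Δb = 2.4 m, d̄ = (0.47+0.65)/2 = 0.56, v̄ = (0.62+0.75)/2 = 0.685 → q = 2.4×0.56×0.685 = 0.9206 m³/s
Panel 3-4: Δb = 4.1 m, d̄ = (0.65+0.68)/2 = 0.665, v̄ = (0.75+0.91)/2 = 0.83 → q = 4.1×0.665×0.83 = 2.263 m³/s
Panel 4-5: Δb = 1.3 m, d̄ = (0.68+0.63)/2 = 0.655, v̄ = (0.91+0.87)/2 = 0.89 → q = 1.3×0.655×0.89 = 0.7578 m³/s
Panel 5-6: Δb = 4.7 m, d̄ = (0.63+0.32)/2 = 0.475, v̄ = (0.87+0.66)/2 = 0.765 → q = 4.7×0.475×0.765 = 1.708 m³/s
Panel 6-7: Δb = 1.4 m, d̄ = (0.32+0.17)/2 = 0.245, v̄ = (0.66+0.44)/2 = 0.55 → q = 1.4×0.245×0.55 = 0.1887 m³/s
Q = Σ q = 6.567 m³/s

6.57 m³/s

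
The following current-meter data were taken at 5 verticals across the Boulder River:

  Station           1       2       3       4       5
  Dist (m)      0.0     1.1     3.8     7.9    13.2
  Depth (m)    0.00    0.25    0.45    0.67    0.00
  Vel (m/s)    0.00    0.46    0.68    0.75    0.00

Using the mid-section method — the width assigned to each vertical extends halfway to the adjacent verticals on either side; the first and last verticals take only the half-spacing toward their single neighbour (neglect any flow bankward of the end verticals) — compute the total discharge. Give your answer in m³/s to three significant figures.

w_2 = (3.8 − 0.0)/2 = 1.9 m; q_2 = 0.46 × 0.25 × 1.9 = 0.2185 m³/s
w_3 = (7.9 − 1.1)/2 = 3.4 m; q_3 = 0.68 × 0.45 × 3.4 = 1.040 m³/s
w_4 = (13.2 − 3.8)/2 = 4.7 m; q_4 = 0.75 × 0.67 × 4.7 = 2.362 m³/s
Stations 1, 5 contribute zero (depth or velocity is 0).
Q = Σ qᵢ = 3.621 m³/s

3.62 m³/s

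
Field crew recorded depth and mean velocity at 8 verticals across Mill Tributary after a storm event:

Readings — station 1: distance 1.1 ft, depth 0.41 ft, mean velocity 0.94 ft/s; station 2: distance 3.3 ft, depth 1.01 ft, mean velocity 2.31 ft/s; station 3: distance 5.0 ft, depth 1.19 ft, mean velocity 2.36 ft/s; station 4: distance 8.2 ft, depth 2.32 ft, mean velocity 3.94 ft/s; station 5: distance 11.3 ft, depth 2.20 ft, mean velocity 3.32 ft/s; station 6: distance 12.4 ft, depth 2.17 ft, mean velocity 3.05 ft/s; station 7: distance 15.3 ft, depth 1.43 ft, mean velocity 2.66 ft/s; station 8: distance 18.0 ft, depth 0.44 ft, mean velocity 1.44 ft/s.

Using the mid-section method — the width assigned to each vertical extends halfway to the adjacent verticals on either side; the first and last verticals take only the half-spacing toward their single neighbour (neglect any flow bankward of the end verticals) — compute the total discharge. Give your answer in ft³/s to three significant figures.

80.7 ft³/s

w_1 = (3.3 − 1.1)/2 = 1.1 ft; q_1 = 0.94 × 0.41 × 1.1 = 0.4239 ft³/s
w_2 = (5.0 − 1.1)/2 = 1.95 ft; q_2 = 2.31 × 1.01 × 1.95 = 4.550 ft³/s
w_3 = (8.2 − 3.3)/2 = 2.45 ft; q_3 = 2.36 × 1.19 × 2.45 = 6.881 ft³/s
w_4 = (11.3 − 5.0)/2 = 3.15 ft; q_4 = 3.94 × 2.32 × 3.15 = 28.79 ft³/s
w_5 = (12.4 − 8.2)/2 = 2.1 ft; q_5 = 3.32 × 2.20 × 2.1 = 15.34 ft³/s
w_6 = (15.3 − 11.3)/2 = 2 ft; q_6 = 3.05 × 2.17 × 2 = 13.24 ft³/s
w_7 = (18.0 − 12.4)/2 = 2.8 ft; q_7 = 2.66 × 1.43 × 2.8 = 10.65 ft³/s
w_8 = (18.0 − 15.3)/2 = 1.35 ft; q_8 = 1.44 × 0.44 × 1.35 = 0.8554 ft³/s
Q = Σ qᵢ = 80.73 ft³/s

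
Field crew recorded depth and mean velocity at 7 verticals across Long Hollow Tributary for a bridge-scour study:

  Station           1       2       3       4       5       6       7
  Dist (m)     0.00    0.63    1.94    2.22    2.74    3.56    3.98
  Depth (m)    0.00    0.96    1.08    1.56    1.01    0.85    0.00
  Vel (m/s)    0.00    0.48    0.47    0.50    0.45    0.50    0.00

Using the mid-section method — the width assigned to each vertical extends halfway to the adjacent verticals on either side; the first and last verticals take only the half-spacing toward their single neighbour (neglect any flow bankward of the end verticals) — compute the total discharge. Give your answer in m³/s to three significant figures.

w_2 = (1.94 − 0.00)/2 = 0.97 m; q_2 = 0.48 × 0.96 × 0.97 = 0.4470 m³/s
w_3 = (2.22 − 0.63)/2 = 0.795 m; q_3 = 0.47 × 1.08 × 0.795 = 0.4035 m³/s
w_4 = (2.74 − 1.94)/2 = 0.4 m; q_4 = 0.50 × 1.56 × 0.4 = 0.3120 m³/s
w_5 = (3.56 − 2.22)/2 = 0.67 m; q_5 = 0.45 × 1.01 × 0.67 = 0.3045 m³/s
w_6 = (3.98 − 2.74)/2 = 0.62 m; q_6 = 0.50 × 0.85 × 0.62 = 0.2635 m³/s
Stations 1, 7 contribute zero (depth or velocity is 0).
Q = Σ qᵢ = 1.731 m³/s

1.73 m³/s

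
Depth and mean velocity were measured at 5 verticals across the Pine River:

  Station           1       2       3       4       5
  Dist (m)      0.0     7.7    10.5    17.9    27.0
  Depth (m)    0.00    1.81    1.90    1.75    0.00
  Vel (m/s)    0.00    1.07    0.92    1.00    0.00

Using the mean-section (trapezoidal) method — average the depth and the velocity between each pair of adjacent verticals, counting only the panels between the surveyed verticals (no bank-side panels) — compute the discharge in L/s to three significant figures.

Panel 1-2: Δb = 7.7 m, d̄ = (0.00+1.81)/2 = 0.905, v̄ = (0.00+1.07)/2 = 0.535 → q = 7.7×0.905×0.535 = 3.728 m³/s
Panel 2-3: Δb = 2.8 m, d̄ = (1.81+1.90)/2 = 1.855, v̄ = (1.07+0.92)/2 = 0.995 → q = 2.8×1.855×0.995 = 5.168 m³/s
Panel 3-4: Δb = 7.4 m, d̄ = (1.90+1.75)/2 = 1.825, v̄ = (0.92+1.00)/2 = 0.96 → q = 7.4×1.825×0.96 = 12.96 m³/s
Panel 4-5: Δb = 9.1 m, d̄ = (1.75+0.00)/2 = 0.875, v̄ = (1.00+0.00)/2 = 0.5 → q = 9.1×0.875×0.5 = 3.981 m³/s
Q = Σ q = 25.84 m³/s
= 25.84 × 1000 = 25840 L/s

25800 L/s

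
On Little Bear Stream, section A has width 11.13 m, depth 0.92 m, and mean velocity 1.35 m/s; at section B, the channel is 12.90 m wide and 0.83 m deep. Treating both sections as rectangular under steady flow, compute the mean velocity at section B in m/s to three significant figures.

1.29 m/s

Q = A₁V₁ = (11.13×0.92) × 1.35 = 13.82 m³/s
A₂ = 12.90 × 0.83 = 10.71 m²
V₂ = Q/A₂ = 13.82/10.71 = 1.291 m/s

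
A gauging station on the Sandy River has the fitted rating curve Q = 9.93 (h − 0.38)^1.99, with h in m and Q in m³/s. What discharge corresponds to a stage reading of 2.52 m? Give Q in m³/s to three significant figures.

45.1 m³/s

Q = 9.93 × (2.52 − 0.38)^1.99 = 9.93 × 2.14^1.99 = 45.13 m³/s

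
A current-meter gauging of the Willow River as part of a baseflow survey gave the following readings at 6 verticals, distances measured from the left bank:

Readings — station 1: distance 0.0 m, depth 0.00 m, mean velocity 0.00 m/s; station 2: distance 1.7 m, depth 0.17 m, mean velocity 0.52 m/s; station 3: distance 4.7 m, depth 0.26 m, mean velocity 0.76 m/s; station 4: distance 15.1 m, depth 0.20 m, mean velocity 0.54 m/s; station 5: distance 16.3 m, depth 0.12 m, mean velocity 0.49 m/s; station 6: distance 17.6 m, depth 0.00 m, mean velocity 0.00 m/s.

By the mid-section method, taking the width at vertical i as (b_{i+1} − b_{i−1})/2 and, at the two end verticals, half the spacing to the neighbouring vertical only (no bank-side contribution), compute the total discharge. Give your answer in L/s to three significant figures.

2230 L/s

w_2 = (4.7 − 0.0)/2 = 2.35 m; q_2 = 0.52 × 0.17 × 2.35 = 0.2077 m³/s
w_3 = (15.1 − 1.7)/2 = 6.7 m; q_3 = 0.76 × 0.26 × 6.7 = 1.324 m³/s
w_4 = (16.3 − 4.7)/2 = 5.8 m; q_4 = 0.54 × 0.20 × 5.8 = 0.6264 m³/s
w_5 = (17.6 − 15.1)/2 = 1.25 m; q_5 = 0.49 × 0.12 × 1.25 = 0.07350 m³/s
Stations 1, 6 contribute zero (depth or velocity is 0).
Q = Σ qᵢ = 2.232 m³/s
= 2.232 × 1000 = 2232 L/s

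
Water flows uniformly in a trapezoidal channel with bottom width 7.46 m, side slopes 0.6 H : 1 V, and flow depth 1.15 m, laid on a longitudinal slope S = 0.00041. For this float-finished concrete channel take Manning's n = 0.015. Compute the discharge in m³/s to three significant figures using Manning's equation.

A = (b + z·y)·y = (7.46 + 0.6×1.15)×1.15 = 9.373 m²
P = b + 2y√(1+z²) = 7.46 + 2×1.15×√(1+0.6²) = 10.14 m
R = A/P = 9.373/10.14 = 0.9241 m
Q = (1/n)·A·R^(2/3)·S^(1/2) = (1/0.015) × 9.373 × 0.9241^(2/3) × 0.00041^(1/2) = 12.00 m³/s

12.0 m³/s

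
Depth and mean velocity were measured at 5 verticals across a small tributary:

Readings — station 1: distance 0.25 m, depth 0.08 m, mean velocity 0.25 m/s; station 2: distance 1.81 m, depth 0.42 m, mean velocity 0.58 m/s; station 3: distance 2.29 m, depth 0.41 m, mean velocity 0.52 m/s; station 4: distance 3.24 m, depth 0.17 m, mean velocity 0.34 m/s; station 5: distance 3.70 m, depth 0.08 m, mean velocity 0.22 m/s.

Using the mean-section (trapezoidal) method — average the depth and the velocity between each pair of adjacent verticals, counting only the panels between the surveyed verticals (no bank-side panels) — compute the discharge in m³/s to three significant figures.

Panel 1-2: Δb = 1.56 m, d̄ = (0.08+0.42)/2 = 0.25, v̄ = (0.25+0.58)/2 = 0.415 → q = 1.56×0.25×0.415 = 0.1619 m³/s
Panel 2-3: Δb = 0.48 m, d̄ = (0.42+0.41)/2 = 0.415, v̄ = (0.58+0.52)/2 = 0.55 → q = 0.48×0.415×0.55 = 0.1096 m³/s
Panel 3-4: Δb = 0.95 m, d̄ = (0.41+0.17)/2 = 0.29, v̄ = (0.52+0.34)/2 = 0.43 → q = 0.95×0.29×0.43 = 0.1185 m³/s
Panel 4-5: Δb = 0.46 m, d̄ = (0.17+0.08)/2 = 0.125, v̄ = (0.34+0.22)/2 = 0.28 → q = 0.46×0.125×0.28 = 0.01610 m³/s
Q = Σ q = 0.4060 m³/s

0.406 m³/s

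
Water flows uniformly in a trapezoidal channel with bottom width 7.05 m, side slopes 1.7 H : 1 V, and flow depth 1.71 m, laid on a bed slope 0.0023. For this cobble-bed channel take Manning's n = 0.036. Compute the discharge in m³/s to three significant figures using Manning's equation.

A = (b + z·y)·y = (7.05 + 1.7×1.71)×1.71 = 17.03 m²
P = b + 2y√(1+z²) = 7.05 + 2×1.71×√(1+1.7²) = 13.80 m
R = A/P = 17.03/13.80 = 1.234 m
Q = (1/n)·A·R^(2/3)·S^(1/2) = (1/0.036) × 17.03 × 1.234^(2/3) × 0.0023^(1/2) = 26.10 m³/s

26.1 m³/s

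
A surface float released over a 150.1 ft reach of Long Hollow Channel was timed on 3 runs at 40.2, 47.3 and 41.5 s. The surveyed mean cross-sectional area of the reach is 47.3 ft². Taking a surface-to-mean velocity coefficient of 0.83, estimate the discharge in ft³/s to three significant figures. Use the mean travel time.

t̄ = (40.2 + 47.3 + 41.5) / 3 = 43 s
v_surface = L / t̄ = 150.1 / 43 = 3.491 ft/s
v_mean = 0.83 × 3.491 = 2.897 ft/s
Q = A × v_mean = 47.3 × 2.897 = 137.0 ft³/s

137 ft³/s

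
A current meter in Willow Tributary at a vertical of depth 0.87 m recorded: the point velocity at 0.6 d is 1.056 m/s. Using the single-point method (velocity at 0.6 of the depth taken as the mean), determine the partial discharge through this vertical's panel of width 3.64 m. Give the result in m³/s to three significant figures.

3.34 m³/s

v̄ = v₀.₆ = 1.056 m/s
q = v̄ × d × w = 1.056 × 0.87 × 3.64 = 3.344 m³/s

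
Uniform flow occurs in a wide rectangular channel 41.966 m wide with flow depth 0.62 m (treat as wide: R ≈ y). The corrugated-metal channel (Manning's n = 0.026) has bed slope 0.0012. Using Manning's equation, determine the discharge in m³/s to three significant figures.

25.2 m³/s

A = b·y = 41.966 × 0.62 = 26.02 m²
Wide channel: R ≈ y = 0.62 m
Q = (1/n)·A·R^(2/3)·S^(1/2) = (1/0.026) × 26.02 × 0.6200^(2/3) × 0.0012^(1/2) = 25.21 m³/s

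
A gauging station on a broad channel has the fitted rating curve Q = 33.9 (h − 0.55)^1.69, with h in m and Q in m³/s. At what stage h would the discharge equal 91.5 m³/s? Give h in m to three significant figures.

2.35 m

h − h₀ = (Q/C)^(1/b) = (91.5/33.9)^(1/1.69) = 1.800 m
h = 0.55 + 1.800 = 2.350 m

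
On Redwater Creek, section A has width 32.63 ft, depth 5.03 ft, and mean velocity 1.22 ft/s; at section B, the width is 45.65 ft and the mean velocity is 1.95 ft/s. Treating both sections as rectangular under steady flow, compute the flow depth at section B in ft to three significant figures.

Q = A₁V₁ = (32.63×5.03) × 1.22 = 200.2 ft³/s
d₂ = Q/(b₂ V₂) = 200.2/(45.65×1.95) = 2.249 ft

2.25 ft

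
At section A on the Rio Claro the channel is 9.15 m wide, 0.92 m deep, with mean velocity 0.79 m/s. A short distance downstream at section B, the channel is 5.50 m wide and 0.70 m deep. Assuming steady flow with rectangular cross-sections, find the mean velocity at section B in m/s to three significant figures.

1.73 m/s

Q = A₁V₁ = (9.15×0.92) × 0.79 = 6.650 m³/s
A₂ = 5.50 × 0.70 = 3.850 m²
V₂ = Q/A₂ = 6.650/3.850 = 1.727 m/s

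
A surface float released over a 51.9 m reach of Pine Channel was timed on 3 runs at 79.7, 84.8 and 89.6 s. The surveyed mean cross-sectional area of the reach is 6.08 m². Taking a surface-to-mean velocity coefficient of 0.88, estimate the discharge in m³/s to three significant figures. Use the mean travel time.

3.28 m³/s

t̄ = (79.7 + 84.8 + 89.6) / 3 = 84.7 s
v_surface = L / t̄ = 51.9 / 84.7 = 0.6128 m/s
v_mean = 0.88 × 0.6128 = 0.5392 m/s
Q = A × v_mean = 6.08 × 0.5392 = 3.278 m³/s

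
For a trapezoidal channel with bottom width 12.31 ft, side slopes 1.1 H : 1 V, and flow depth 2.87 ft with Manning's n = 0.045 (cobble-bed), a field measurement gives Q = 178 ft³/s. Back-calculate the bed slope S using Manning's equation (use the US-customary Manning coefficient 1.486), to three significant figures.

A = (b + z·y)·y = (12.31 + 1.1×2.87)×2.87 = 44.39 ft²
P = b + 2y√(1+z²) = 12.31 + 2×2.87×√(1+1.1²) = 20.84 ft
R = A/P = 44.39/20.84 = 2.130 ft
S = (Q·n / (1.486·A·R^(2/3)))² = (178×0.045 / (1.486×44.39×1.655))² = 0.005381

0.00538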